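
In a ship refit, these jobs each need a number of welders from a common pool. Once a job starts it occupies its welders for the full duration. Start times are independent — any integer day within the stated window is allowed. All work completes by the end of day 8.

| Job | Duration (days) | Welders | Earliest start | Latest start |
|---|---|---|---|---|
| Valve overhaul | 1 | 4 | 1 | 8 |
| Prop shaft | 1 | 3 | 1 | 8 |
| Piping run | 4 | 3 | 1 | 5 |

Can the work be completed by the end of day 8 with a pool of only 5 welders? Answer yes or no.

yes

Schedule Valve overhaul@1, Prop shaft@2, Piping run@3: d1:4  d2:3  d3:3  d4:3  d5:3  d6:3  d7:0  d8:0 — peak 4 ≤ 5.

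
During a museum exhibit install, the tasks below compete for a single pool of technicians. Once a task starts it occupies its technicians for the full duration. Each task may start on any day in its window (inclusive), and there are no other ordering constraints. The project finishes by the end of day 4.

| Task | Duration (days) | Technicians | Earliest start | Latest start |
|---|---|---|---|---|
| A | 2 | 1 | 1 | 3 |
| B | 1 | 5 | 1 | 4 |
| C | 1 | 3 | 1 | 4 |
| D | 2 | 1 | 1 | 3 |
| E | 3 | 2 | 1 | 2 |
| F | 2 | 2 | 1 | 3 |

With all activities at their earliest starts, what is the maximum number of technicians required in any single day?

Early-start schedule: A@1, B@1, C@1, D@1, E@1, F@1.
Load per day: day 1: 14, day 2: 6, day 3: 2, day 4: 0.
Peak is 14.

14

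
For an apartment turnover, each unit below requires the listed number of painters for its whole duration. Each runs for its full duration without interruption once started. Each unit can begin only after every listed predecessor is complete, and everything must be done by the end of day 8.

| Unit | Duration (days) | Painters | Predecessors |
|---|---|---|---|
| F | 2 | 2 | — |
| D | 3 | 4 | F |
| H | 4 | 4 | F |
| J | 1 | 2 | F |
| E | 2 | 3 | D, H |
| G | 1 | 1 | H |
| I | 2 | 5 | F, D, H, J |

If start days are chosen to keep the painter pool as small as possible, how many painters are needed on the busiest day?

Early-start (F@1, D@3, H@3, J@3, E@7, G@7, I@7) gives peak 10: d1:2  d2:2  d3:10  d4:8  d5:8  d6:4  d7:9  d8:8.
Shift J→6.
Schedule F@1, D@3, H@3, J@6, E@7, G@7, I@7: d1:2  d2:2  d3:8  d4:8  d5:8  d6:6  d7:9  d8:8 — peak 9.
No arrangement of the 16 feasible schedules does better.

9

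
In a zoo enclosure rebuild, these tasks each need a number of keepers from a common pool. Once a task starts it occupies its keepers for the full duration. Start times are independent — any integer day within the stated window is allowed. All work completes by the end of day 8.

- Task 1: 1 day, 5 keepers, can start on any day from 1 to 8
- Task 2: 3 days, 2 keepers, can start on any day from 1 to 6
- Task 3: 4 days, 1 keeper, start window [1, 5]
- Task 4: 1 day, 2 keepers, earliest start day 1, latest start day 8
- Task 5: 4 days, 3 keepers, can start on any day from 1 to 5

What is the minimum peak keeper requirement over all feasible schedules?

Early-start (Task 1@1, Task 2@1, Task 3@1, Task 4@1, Task 5@1) gives peak 13: d1:13  d2:6  d3:6  d4:4  d5:0  d6:0  d7:0  d8:0.
Shift Task 2→2, Task 3→2, Task 4→2, Task 5→5.
Schedule Task 1@1, Task 2@2, Task 3@2, Task 4@2, Task 5@5: d1:5  d2:5  d3:3  d4:3  d5:4  d6:3  d7:3  d8:3 — peak 5.

5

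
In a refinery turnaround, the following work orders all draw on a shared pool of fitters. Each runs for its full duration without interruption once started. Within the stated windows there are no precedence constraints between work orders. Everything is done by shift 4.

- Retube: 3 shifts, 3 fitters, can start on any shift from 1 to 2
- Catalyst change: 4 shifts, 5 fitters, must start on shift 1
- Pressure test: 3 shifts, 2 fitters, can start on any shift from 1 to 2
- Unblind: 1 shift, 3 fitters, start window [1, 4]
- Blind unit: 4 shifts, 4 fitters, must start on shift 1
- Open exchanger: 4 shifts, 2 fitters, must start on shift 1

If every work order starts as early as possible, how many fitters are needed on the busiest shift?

19

Early-start schedule: Retube@1, Catalyst change@1, Pressure test@1, Unblind@1, Blind unit@1, Open exchanger@1.
Load per shift: shift 1: 19, shift 2: 16, shift 3: 16, shift 4: 11.
Peak is 19.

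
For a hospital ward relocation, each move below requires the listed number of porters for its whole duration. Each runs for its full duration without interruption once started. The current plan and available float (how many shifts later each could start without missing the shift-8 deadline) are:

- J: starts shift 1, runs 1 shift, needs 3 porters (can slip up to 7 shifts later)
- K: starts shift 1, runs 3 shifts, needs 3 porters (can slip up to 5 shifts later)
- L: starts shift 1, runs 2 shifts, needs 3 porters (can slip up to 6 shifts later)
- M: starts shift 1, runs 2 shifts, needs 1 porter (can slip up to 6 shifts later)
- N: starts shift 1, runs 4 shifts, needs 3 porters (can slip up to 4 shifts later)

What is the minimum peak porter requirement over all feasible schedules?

6

Early-start (J@1, K@1, L@1, M@1, N@1) gives peak 13: s1:13  s2:10  s3:6  s4:3  s5:0  s6:0  s7:0  s8:0.
Shift L→2, M→4, N→4.
Schedule J@1, K@1, L@2, M@4, N@4: s1:6  s2:6  s3:6  s4:4  s5:4  s6:3  s7:3  s8:0 — peak 6.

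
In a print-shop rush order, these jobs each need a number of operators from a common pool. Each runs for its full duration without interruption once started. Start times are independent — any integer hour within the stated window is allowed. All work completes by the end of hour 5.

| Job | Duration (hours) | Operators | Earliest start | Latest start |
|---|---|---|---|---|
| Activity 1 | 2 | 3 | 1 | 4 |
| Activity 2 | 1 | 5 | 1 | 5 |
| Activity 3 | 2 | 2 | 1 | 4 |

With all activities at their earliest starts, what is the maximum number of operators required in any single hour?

10

Early-start schedule: Activity 1@1, Activity 2@1, Activity 3@1.
Load per hour: hour 1: 10, hour 2: 5, hour 3: 0, hour 4: 0, hour 5: 0.
Peak is 10.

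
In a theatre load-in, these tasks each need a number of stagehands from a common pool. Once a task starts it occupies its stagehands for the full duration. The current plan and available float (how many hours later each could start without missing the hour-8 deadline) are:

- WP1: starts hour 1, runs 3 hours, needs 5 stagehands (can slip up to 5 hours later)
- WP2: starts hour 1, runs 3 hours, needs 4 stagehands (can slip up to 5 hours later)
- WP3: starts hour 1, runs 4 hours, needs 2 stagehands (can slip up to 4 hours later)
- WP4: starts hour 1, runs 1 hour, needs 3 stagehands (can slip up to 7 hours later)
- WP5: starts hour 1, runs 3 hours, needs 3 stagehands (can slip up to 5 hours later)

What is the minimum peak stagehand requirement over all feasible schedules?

7

Early-start (WP1@1, WP2@1, WP3@1, WP4@1, WP5@1) gives peak 17: h1:17  h2:14  h3:14  h4:2  h5:0  h6:0  h7:0  h8:0.
Shift WP2→4, WP4→5, WP5→6.
Schedule WP1@1, WP2@4, WP3@1, WP4@5, WP5@6: h1:7  h2:7  h3:7  h4:6  h5:7  h6:7  h7:3  h8:3 — peak 7.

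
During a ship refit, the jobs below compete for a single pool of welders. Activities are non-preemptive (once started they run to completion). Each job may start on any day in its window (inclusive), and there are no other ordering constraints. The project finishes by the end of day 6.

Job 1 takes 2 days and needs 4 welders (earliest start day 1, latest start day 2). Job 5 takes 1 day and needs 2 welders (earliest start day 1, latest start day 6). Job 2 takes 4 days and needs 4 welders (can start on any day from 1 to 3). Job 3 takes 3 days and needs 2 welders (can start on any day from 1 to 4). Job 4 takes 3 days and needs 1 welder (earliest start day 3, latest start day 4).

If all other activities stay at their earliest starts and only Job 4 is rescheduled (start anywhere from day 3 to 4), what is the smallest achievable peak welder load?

Job 4@3: d1:12  d2:10  d3:7  d4:5  d5:1  d6:0 → peak 12
Job 4@4: d1:12  d2:10  d3:6  d4:5  d5:1  d6:1 → peak 12
Best is Job 4@3, peak 12.

12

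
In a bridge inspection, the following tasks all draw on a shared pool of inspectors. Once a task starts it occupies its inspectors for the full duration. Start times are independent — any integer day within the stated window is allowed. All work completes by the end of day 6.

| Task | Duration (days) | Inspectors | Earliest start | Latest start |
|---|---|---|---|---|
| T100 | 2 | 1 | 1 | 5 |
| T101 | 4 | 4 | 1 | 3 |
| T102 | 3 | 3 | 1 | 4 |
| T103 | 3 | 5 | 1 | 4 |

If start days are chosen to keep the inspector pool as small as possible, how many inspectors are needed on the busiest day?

9

Early-start (T100@1, T101@1, T102@1, T103@1) gives peak 13: d1:13  d2:13  d3:12  d4:4  d5:0  d6:0.
Shift T103→4.
Schedule T100@1, T101@1, T102@1, T103@4: d1:8  d2:8  d3:7  d4:9  d5:5  d6:5 — peak 9.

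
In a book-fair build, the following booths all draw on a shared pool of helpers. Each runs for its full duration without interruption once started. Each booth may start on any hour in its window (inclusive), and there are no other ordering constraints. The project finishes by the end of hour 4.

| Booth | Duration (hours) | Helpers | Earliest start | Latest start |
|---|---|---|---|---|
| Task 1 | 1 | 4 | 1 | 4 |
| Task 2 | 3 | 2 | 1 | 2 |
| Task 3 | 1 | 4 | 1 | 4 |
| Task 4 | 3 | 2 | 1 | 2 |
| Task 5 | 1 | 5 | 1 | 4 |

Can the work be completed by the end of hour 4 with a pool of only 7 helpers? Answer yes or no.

The minimum achievable peak is 8; 7 < 8, so no feasible schedule stays within the cap.

no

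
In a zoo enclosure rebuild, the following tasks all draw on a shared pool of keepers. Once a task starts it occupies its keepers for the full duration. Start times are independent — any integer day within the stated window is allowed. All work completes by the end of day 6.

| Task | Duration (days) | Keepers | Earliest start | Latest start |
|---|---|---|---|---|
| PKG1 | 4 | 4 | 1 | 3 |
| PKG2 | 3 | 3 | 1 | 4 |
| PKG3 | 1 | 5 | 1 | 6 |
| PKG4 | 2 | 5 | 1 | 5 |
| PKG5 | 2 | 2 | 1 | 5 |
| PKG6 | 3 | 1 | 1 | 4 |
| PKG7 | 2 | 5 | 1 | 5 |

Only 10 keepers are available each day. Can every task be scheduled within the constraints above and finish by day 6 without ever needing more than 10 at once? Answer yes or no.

yes

Schedule PKG1@1, PKG2@1, PKG3@4, PKG4@5, PKG5@1, PKG6@1, PKG7@5: d1:10  d2:10  d3:8  d4:9  d5:10  d6:10 — peak 10 ≤ 10.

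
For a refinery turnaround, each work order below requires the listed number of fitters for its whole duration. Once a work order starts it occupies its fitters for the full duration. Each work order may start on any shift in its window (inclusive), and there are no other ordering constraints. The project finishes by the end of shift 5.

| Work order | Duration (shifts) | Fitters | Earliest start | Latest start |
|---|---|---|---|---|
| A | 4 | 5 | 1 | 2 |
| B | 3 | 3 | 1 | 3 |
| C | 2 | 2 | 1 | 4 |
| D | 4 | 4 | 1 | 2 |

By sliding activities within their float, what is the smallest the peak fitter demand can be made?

Early-start (A@1, B@1, C@1, D@1) gives peak 14: s1:14  s2:14  s3:12  s4:9  s5:0.
Shift C→4.
Schedule A@1, B@1, C@4, D@1: s1:12  s2:12  s3:12  s4:11  s5:2 — peak 12.

12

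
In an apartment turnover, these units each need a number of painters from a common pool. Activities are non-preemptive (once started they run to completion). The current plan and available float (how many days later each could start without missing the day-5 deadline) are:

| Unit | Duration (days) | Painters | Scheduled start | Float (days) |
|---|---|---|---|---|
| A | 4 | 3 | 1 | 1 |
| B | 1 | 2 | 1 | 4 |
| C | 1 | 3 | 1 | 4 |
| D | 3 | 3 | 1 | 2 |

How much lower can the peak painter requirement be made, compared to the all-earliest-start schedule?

Early-start peak: d1:11  d2:6  d3:6  d4:3  d5:0 ⇒ 11.
Leveled (A@1, B@1, C@2, D@3): d1:5  d2:6  d3:6  d4:6  d5:3 ⇒ 6.
Reduction 11 − 6 = 5.

5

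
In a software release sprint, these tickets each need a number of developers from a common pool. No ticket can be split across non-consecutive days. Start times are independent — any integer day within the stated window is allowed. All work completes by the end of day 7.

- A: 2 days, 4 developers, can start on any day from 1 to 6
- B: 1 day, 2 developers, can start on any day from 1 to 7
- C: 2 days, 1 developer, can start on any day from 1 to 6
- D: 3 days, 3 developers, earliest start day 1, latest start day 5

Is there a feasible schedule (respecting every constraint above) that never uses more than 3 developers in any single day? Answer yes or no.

The minimum achievable peak is 4; 3 < 4, so no feasible schedule stays within the cap.

no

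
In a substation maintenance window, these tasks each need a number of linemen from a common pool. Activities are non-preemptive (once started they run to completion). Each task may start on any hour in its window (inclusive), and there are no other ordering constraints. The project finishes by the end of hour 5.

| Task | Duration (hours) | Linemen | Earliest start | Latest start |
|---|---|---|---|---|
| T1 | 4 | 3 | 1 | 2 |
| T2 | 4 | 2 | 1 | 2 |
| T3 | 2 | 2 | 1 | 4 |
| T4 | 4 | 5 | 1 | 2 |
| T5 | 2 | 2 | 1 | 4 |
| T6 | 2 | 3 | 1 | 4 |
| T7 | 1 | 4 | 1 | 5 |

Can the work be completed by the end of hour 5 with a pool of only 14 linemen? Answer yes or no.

yes

Schedule T1@1, T2@1, T3@1, T4@1, T5@1, T6@3, T7@5: h1:14  h2:14  h3:13  h4:13  h5:4 — peak 14 ≤ 14.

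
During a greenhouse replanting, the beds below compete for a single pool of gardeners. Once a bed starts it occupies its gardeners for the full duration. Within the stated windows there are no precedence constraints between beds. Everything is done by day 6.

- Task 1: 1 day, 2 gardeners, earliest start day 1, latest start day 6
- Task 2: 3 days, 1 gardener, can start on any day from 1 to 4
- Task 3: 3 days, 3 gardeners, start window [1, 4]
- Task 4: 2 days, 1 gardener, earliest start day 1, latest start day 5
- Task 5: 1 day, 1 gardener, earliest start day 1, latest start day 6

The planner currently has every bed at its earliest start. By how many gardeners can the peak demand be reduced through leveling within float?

Early-start peak: d1:8  d2:5  d3:4  d4:0  d5:0  d6:0 ⇒ 8.
Leveled (Task 1@1, Task 2@1, Task 3@4, Task 4@2, Task 5@2): d1:3  d2:3  d3:2  d4:3  d5:3  d6:3 ⇒ 3.
Reduction 8 − 3 = 5.

5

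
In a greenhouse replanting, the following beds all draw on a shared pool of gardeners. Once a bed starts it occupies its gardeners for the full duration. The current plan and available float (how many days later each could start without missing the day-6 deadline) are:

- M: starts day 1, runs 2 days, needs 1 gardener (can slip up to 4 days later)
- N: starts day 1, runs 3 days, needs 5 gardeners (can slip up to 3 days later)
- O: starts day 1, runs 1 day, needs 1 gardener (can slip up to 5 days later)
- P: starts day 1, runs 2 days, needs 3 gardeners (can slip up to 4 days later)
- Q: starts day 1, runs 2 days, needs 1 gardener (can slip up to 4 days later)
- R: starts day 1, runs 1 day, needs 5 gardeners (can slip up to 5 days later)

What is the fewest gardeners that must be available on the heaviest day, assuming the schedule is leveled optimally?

6

Early-start (M@1, N@1, O@1, P@1, Q@1, R@1) gives peak 16: d1:16  d2:10  d3:5  d4:0  d5:0  d6:0.
Shift O→3, P→4, Q→4, R→6.
Schedule M@1, N@1, O@3, P@4, Q@4, R@6: d1:6  d2:6  d3:6  d4:4  d5:4  d6:5 — peak 6.
Total gardener-days = 31 over 6 days ⇒ peak ≥ ⌈31/6⌉ = 6, so 6 is optimal.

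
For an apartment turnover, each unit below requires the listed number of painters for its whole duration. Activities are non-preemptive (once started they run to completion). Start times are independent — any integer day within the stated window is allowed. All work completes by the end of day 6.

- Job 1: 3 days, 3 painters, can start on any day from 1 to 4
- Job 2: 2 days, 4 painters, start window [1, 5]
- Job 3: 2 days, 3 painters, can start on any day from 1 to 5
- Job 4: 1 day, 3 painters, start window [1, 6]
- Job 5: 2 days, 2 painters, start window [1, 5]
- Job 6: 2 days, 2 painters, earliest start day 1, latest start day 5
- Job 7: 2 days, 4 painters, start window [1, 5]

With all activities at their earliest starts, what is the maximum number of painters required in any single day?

Early-start schedule: Job 1@1, Job 2@1, Job 3@1, Job 4@1, Job 5@1, Job 6@1, Job 7@1.
Load per day: day 1: 21, day 2: 18, day 3: 3, day 4: 0, day 5: 0, day 6: 0.
Peak is 21.

21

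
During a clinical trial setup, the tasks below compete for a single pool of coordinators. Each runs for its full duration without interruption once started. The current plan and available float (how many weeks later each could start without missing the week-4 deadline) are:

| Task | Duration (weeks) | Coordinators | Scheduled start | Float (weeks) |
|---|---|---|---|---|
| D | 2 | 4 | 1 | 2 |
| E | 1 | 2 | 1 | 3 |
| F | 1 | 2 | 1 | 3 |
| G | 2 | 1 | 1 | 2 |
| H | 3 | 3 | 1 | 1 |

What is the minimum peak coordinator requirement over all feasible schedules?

7

Early-start (D@1, E@1, F@1, G@1, H@1) gives peak 12: w1:12  w2:8  w3:3  w4:0.
Shift F→3, G→3, H→2.
Schedule D@1, E@1, F@3, G@3, H@2: w1:6  w2:7  w3:6  w4:4 — peak 7.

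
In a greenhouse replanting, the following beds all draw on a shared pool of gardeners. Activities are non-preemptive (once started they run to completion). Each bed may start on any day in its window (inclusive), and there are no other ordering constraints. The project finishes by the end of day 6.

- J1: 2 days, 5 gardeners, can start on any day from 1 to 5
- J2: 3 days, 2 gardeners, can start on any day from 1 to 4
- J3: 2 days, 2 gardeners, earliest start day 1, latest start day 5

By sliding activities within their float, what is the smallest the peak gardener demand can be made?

5

Early-start (J1@1, J2@1, J3@1) gives peak 9: d1:9  d2:9  d3:2  d4:0  d5:0  d6:0.
Shift J2→3, J3→3.
Schedule J1@1, J2@3, J3@3: d1:5  d2:5  d3:4  d4:4  d5:2  d6:0 — peak 5.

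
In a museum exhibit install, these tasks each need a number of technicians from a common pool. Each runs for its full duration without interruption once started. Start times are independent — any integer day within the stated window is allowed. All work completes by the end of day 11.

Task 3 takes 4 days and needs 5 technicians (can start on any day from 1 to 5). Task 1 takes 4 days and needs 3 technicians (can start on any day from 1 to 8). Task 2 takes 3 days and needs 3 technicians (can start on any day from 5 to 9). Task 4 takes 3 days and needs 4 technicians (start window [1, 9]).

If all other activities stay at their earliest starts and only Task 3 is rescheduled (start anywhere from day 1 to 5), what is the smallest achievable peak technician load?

Task 3@1: d1:12  d2:12  d3:12  d4:8  d5:3  d6:3  d7:3  d8:0  d9:0  d10:0  d11:0 → peak 12
Task 3@2: d1:7  d2:12  d3:12  d4:8  d5:8  d6:3  d7:3  d8:0  d9:0  d10:0  d11:0 → peak 12
Task 3@3: d1:7  d2:7  d3:12  d4:8  d5:8  d6:8  d7:3  d8:0  d9:0  d10:0  d11:0 → peak 12
Task 3@4: d1:7  d2:7  d3:7  d4:8  d5:8  d6:8  d7:8  d8:0  d9:0  d10:0  d11:0 → peak 8
Task 3@5: d1:7  d2:7  d3:7  d4:3  d5:8  d6:8  d7:8  d8:5  d9:0  d10:0  d11:0 → peak 8
Best is Task 3@4, peak 8.

8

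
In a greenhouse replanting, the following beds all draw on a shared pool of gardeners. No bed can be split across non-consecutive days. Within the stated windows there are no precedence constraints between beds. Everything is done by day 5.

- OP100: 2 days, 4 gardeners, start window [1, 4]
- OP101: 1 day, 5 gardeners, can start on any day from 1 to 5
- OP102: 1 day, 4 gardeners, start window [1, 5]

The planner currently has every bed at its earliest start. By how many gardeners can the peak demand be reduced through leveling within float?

Early-start peak: d1:13  d2:4  d3:0  d4:0  d5:0 ⇒ 13.
Leveled (OP100@1, OP101@3, OP102@4): d1:4  d2:4  d3:5  d4:4  d5:0 ⇒ 5.
Reduction 13 − 5 = 8.

8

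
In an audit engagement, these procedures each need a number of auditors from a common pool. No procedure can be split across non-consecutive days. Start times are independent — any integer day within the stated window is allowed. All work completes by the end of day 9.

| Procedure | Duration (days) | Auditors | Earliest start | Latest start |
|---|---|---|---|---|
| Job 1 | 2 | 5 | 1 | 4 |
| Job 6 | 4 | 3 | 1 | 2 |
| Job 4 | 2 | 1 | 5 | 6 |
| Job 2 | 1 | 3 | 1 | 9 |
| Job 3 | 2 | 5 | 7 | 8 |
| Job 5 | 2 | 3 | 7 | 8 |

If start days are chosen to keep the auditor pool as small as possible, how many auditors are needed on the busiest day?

8

Early-start (Job 1@1, Job 6@1, Job 4@5, Job 2@1, Job 3@7, Job 5@7) gives peak 11: d1:11  d2:8  d3:3  d4:3  d5:1  d6:1  d7:8  d8:8  d9:0.
Shift Job 2→3.
Schedule Job 1@1, Job 6@1, Job 4@5, Job 2@3, Job 3@7, Job 5@7: d1:8  d2:8  d3:6  d4:3  d5:1  d6:1  d7:8  d8:8  d9:0 — peak 8.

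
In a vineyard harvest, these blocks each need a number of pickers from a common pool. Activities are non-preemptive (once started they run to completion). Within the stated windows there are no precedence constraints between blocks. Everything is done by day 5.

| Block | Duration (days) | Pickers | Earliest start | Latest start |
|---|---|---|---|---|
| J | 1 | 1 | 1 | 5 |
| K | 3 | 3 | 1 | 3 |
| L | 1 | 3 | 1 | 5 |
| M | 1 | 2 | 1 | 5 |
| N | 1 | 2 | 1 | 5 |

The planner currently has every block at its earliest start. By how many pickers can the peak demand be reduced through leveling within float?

7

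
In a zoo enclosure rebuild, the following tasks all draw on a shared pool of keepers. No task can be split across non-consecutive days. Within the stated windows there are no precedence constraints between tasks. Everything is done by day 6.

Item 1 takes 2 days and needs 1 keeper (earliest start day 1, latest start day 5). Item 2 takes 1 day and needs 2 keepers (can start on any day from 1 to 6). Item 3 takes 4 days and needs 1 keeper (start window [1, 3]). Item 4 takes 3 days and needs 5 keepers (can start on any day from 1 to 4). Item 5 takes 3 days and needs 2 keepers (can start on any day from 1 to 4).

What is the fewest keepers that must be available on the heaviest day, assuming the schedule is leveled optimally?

6

Early-start (Item 1@1, Item 2@1, Item 3@1, Item 4@1, Item 5@1) gives peak 11: d1:11  d2:9  d3:8  d4:1  d5:0  d6:0.
Shift Item 4→4.
Schedule Item 1@1, Item 2@1, Item 3@1, Item 4@4, Item 5@1: d1:6  d2:4  d3:3  d4:6  d5:5  d6:5 — peak 6.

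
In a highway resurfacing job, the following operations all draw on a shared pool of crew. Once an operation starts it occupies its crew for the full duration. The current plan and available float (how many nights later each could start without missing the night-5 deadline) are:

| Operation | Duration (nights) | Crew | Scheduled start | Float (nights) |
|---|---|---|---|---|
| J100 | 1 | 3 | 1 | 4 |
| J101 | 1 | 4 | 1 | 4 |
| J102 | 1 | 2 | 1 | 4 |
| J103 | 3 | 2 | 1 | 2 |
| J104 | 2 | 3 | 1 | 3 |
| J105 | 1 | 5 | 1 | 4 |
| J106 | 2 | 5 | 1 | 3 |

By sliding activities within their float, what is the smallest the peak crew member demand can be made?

8

Early-start (J100@1, J101@1, J102@1, J103@1, J104@1, J105@1, J106@1) gives peak 24: n1:24  n2:10  n3:2  n4:0  n5:0.
Shift J102→3, J103→3, J104→2, J105→2, J106→4.
Schedule J100@1, J101@1, J102@3, J103@3, J104@2, J105@2, J106@4: n1:7  n2:8  n3:7  n4:7  n5:7 — peak 8.
Total crew member-nights = 36 over 5 nights ⇒ peak ≥ ⌈36/5⌉ = 8, so 8 is optimal.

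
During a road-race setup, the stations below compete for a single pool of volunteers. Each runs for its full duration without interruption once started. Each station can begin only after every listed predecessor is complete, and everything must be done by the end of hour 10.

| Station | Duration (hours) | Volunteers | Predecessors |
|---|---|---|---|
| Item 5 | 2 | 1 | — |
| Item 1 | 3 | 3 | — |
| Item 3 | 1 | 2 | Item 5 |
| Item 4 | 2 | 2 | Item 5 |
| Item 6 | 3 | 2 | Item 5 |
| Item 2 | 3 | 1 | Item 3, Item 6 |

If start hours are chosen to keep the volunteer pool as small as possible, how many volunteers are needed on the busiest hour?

Early-start (Item 5@1, Item 1@1, Item 3@3, Item 4@3, Item 6@3, Item 2@6) gives peak 9: h1:4  h2:4  h3:9  h4:4  h5:2  h6:1  h7:1  h8:1  h9:0  h10:0.
Shift Item 3→4, Item 4→4, Item 6→5, Item 2→8.
Schedule Item 5@1, Item 1@1, Item 3@4, Item 4@4, Item 6@5, Item 2@8: h1:4  h2:4  h3:3  h4:4  h5:4  h6:2  h7:2  h8:1  h9:1  h10:1 — peak 4.

4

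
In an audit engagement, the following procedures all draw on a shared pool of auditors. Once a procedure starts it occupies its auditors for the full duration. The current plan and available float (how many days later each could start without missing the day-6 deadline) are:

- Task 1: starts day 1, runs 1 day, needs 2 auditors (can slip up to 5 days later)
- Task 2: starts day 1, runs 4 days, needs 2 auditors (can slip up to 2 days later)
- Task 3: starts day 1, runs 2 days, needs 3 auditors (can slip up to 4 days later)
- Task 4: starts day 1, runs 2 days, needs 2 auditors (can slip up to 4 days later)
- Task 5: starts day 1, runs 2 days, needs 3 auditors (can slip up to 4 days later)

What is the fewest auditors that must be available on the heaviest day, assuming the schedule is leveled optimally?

Early-start (Task 1@1, Task 2@1, Task 3@1, Task 4@1, Task 5@1) gives peak 12: d1:12  d2:10  d3:2  d4:2  d5:0  d6:0.
Shift Task 3→2, Task 4→4, Task 5→5.
Schedule Task 1@1, Task 2@1, Task 3@2, Task 4@4, Task 5@5: d1:4  d2:5  d3:5  d4:4  d5:5  d6:3 — peak 5.
Total auditor-days = 26 over 6 days ⇒ peak ≥ ⌈26/6⌉ = 5, so 5 is optimal.

5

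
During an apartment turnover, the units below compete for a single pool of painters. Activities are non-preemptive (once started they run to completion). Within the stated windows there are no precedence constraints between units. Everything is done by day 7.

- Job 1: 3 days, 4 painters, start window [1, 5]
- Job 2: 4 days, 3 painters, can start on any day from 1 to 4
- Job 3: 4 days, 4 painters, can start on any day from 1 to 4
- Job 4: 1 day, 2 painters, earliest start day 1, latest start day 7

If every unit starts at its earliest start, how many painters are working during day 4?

7

At early start, day 4 has: Job 2, Job 3.
Demand: 3 + 4 = 7.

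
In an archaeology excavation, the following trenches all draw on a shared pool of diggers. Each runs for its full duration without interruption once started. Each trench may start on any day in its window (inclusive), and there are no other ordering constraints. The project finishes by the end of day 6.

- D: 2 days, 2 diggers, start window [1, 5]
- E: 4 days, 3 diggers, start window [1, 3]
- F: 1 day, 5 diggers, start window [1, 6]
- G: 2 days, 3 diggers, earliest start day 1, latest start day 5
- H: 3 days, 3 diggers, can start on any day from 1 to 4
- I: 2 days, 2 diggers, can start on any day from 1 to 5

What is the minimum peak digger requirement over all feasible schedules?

8

Early-start (D@1, E@1, F@1, G@1, H@1, I@1) gives peak 18: d1:18  d2:13  d3:6  d4:3  d5:0  d6:0.
Shift F→3, H→4, I→4.
Schedule D@1, E@1, F@3, G@1, H@4, I@4: d1:8  d2:8  d3:8  d4:8  d5:5  d6:3 — peak 8.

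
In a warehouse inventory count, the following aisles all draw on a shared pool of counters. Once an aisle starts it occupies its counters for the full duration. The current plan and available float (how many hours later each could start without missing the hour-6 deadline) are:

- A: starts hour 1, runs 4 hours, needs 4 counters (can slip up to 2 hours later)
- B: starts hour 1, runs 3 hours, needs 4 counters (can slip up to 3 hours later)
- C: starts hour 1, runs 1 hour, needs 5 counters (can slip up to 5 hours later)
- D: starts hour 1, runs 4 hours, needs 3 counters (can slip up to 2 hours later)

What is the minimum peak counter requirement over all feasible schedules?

11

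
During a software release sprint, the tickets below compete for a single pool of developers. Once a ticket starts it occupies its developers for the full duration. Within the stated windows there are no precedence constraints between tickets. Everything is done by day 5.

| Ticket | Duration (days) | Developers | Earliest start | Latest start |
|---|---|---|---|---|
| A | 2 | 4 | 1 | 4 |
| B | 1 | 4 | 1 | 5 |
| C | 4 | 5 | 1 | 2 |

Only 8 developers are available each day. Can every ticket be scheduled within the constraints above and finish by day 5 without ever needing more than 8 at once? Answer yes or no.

The minimum achievable peak is 9; 8 < 9, so no feasible schedule stays within the cap.

no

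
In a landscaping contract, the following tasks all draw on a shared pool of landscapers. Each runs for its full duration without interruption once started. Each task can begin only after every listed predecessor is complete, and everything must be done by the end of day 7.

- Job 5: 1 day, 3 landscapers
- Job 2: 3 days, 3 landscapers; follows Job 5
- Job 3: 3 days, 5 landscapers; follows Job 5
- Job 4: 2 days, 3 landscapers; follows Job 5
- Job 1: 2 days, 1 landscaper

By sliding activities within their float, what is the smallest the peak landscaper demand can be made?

Early-start (Job 5@1, Job 2@2, Job 3@2, Job 4@2, Job 1@1) gives peak 12: d1:4  d2:12  d3:11  d4:8  d5:0  d6:0  d7:0.
Shift Job 3→5, Job 1→4.
Schedule Job 5@1, Job 2@2, Job 3@5, Job 4@2, Job 1@4: d1:3  d2:6  d3:6  d4:4  d5:6  d6:5  d7:5 — peak 6.

6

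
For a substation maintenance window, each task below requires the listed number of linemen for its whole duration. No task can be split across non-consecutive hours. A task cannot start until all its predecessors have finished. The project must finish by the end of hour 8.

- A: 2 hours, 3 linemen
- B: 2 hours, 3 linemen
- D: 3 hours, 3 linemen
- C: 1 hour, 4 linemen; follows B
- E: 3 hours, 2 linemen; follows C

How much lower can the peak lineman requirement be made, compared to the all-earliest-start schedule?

4

Early-start peak: h1:9  h2:9  h3:7  h4:2  h5:2  h6:2  h7:0  h8:0 ⇒ 9.
Leveled (A@1, B@3, D@6, C@5, E@6): h1:3  h2:3  h3:3  h4:3  h5:4  h6:5  h7:5  h8:5 ⇒ 5.
Reduction 9 − 5 = 4.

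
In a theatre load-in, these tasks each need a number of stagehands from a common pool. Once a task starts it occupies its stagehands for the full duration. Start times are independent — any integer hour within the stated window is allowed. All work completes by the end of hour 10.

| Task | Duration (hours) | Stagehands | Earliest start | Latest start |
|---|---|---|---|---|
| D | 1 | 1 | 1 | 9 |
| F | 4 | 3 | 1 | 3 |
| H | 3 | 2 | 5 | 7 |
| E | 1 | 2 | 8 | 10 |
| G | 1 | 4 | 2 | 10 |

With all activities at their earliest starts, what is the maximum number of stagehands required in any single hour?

Early-start schedule: D@1, F@1, H@5, E@8, G@2.
Load per hour: hour 1: 4, hour 2: 7, hour 3: 3, hour 4: 3, hour 5: 2, hour 6: 2, hour 7: 2, hour 8: 2, hour 9: 0, hour 10: 0.
Peak is 7.

7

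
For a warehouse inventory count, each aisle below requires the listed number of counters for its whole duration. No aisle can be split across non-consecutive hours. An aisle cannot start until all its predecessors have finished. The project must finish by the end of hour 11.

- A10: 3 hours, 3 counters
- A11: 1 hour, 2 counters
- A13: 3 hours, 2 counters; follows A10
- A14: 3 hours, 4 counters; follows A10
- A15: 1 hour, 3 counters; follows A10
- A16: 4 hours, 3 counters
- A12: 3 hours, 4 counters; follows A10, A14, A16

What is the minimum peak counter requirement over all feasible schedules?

6

Early-start (A10@1, A11@1, A13@4, A14@4, A15@4, A16@1, A12@7) gives peak 12: h1:8  h2:6  h3:6  h4:12  h5:6  h6:6  h7:4  h8:4  h9:4  h10:0  h11:0.
Shift A13→5, A14→6, A16→2, A12→9.
Schedule A10@1, A11@1, A13@5, A14@6, A15@4, A16@2, A12@9: h1:5  h2:6  h3:6  h4:6  h5:5  h6:6  h7:6  h8:4  h9:4  h10:4  h11:4 — peak 6.
Total counter-hours = 56 over 11 hours ⇒ peak ≥ ⌈56/11⌉ = 6, so 6 is optimal.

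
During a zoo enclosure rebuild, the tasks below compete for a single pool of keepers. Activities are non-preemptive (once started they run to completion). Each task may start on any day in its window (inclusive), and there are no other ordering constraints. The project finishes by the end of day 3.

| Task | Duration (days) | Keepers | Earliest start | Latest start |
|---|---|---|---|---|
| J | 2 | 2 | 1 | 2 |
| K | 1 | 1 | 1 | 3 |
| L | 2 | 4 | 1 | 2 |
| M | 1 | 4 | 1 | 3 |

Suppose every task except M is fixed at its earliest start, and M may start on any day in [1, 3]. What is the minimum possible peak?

7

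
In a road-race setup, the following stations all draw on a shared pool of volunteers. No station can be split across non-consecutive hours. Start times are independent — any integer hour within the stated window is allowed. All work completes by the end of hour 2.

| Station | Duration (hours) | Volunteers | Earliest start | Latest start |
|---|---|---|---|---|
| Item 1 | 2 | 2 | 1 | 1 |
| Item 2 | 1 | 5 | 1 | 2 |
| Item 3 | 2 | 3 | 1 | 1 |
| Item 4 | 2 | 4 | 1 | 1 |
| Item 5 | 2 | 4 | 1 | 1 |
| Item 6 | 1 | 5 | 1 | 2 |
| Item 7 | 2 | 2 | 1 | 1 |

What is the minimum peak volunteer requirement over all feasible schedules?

Early-start (Item 1@1, Item 2@1, Item 3@1, Item 4@1, Item 5@1, Item 6@1, Item 7@1) gives peak 25: h1:25  h2:15.
Shift Item 6→2.
Schedule Item 1@1, Item 2@1, Item 3@1, Item 4@1, Item 5@1, Item 6@2, Item 7@1: h1:20  h2:20 — peak 20.
Total volunteer-hours = 40 over 2 hours ⇒ peak ≥ ⌈40/2⌉ = 20, so 20 is optimal.

20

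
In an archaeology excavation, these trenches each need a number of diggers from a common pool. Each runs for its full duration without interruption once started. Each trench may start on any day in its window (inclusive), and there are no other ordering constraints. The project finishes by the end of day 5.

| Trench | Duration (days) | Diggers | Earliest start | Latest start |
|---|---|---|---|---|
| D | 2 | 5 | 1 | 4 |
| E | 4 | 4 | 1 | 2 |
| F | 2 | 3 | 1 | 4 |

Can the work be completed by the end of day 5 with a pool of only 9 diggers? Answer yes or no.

Schedule D@1, E@1, F@3: d1:9  d2:9  d3:7  d4:7  d5:0 — peak 9 ≤ 9.

yes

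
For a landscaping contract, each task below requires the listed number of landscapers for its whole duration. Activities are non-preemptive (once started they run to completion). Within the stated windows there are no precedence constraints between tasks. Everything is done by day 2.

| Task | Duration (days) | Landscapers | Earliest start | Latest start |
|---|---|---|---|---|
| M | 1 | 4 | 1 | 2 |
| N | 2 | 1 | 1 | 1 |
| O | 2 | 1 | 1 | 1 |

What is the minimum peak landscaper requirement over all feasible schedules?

6

Schedule M@1, N@1, O@1: d1:6  d2:2 — peak 6.
No arrangement of the 2 feasible schedules does better.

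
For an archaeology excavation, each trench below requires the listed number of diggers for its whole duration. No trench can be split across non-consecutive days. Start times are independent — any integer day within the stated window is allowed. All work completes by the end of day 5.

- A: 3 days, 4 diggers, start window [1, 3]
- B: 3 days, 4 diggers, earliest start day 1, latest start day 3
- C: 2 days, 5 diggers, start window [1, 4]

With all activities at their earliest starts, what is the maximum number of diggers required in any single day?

Early-start schedule: A@1, B@1, C@1.
Load per day: day 1: 13, day 2: 13, day 3: 8, day 4: 0, day 5: 0.
Peak is 13.

13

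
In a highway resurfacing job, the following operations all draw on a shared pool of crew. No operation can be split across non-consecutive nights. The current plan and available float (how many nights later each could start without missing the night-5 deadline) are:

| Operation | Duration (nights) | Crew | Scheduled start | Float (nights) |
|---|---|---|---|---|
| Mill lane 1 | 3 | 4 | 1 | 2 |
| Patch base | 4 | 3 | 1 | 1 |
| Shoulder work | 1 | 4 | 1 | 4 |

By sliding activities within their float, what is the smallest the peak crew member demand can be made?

7

Early-start (Mill lane 1@1, Patch base@1, Shoulder work@1) gives peak 11: n1:11  n2:7  n3:7  n4:3  n5:0.
Shift Shoulder work→4.
Schedule Mill lane 1@1, Patch base@1, Shoulder work@4: n1:7  n2:7  n3:7  n4:7  n5:0 — peak 7.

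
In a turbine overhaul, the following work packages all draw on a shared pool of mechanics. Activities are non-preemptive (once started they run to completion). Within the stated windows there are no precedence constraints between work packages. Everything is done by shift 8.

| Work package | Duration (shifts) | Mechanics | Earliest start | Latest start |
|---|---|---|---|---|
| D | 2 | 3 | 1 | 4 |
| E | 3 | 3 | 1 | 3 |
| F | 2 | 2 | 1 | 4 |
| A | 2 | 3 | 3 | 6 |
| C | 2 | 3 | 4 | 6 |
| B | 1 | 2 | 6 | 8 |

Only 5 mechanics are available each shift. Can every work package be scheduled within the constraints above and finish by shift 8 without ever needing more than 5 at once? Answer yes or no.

The minimum achievable peak is 6; 5 < 6, so no feasible schedule stays within the cap.

no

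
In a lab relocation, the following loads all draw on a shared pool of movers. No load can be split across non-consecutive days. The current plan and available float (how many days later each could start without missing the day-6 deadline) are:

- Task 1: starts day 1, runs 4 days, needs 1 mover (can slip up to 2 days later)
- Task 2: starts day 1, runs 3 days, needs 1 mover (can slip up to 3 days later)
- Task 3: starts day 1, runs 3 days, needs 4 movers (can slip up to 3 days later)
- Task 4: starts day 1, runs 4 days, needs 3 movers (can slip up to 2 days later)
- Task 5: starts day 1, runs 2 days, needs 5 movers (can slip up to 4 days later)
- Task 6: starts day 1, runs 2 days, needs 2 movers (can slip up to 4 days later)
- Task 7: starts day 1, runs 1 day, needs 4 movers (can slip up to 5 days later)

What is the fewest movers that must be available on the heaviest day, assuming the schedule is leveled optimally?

9

Early-start (Task 1@1, Task 2@1, Task 3@1, Task 4@1, Task 5@1, Task 6@1, Task 7@1) gives peak 20: d1:20  d2:16  d3:9  d4:4  d5:0  d6:0.
Shift Task 5→4, Task 6→5, Task 7→6.
Schedule Task 1@1, Task 2@1, Task 3@1, Task 4@1, Task 5@4, Task 6@5, Task 7@6: d1:9  d2:9  d3:9  d4:9  d5:7  d6:6 — peak 9.
Total mover-days = 49 over 6 days ⇒ peak ≥ ⌈49/6⌉ = 9, so 9 is optimal.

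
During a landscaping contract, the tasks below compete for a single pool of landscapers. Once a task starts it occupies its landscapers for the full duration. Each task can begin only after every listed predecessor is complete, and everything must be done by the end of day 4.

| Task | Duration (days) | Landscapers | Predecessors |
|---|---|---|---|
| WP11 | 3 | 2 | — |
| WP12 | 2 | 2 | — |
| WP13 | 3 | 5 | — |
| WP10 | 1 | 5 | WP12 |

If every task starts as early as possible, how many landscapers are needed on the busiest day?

Early-start schedule: WP11@1, WP12@1, WP13@1, WP10@3.
Load per day: day 1: 9, day 2: 9, day 3: 12, day 4: 0.
Peak is 12.

12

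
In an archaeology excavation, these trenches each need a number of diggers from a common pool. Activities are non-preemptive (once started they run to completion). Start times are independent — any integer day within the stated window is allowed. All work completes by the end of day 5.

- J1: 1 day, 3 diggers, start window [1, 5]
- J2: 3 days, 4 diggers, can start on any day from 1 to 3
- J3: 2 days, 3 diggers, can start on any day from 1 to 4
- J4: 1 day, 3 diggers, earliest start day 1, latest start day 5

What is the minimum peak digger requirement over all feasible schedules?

6

Early-start (J1@1, J2@1, J3@1, J4@1) gives peak 13: d1:13  d2:7  d3:4  d4:0  d5:0.
Shift J2→3, J4→2.
Schedule J1@1, J2@3, J3@1, J4@2: d1:6  d2:6  d3:4  d4:4  d5:4 — peak 6.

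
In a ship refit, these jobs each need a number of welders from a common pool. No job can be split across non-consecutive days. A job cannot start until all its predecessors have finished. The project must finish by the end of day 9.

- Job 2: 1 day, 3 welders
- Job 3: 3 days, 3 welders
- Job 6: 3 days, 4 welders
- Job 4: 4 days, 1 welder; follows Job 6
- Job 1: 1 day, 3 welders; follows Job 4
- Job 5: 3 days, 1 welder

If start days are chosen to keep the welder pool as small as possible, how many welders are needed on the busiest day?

Early-start (Job 2@1, Job 3@1, Job 6@1, Job 4@4, Job 1@8, Job 5@1) gives peak 11: d1:11  d2:8  d3:8  d4:1  d5:1  d6:1  d7:1  d8:3  d9:0.
Shift Job 2→8, Job 3→4, Job 1→9, Job 5→7.
Schedule Job 2@8, Job 3@4, Job 6@1, Job 4@4, Job 1@9, Job 5@7: d1:4  d2:4  d3:4  d4:4  d5:4  d6:4  d7:2  d8:4  d9:4 — peak 4.
Total welder-days = 34 over 9 days ⇒ peak ≥ ⌈34/9⌉ = 4, so 4 is optimal.

4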